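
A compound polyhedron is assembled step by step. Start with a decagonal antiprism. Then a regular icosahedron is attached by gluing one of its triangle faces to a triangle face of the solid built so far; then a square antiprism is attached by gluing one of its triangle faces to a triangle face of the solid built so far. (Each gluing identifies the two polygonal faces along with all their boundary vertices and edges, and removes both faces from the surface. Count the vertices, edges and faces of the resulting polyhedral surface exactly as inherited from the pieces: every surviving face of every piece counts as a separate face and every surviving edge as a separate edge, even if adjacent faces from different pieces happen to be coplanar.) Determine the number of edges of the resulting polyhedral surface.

A decagonal antiprism: V=20, E=40, F=22.
Attach a regular icosahedron (V=12, E=30, F=20) along a 3-gon: merge 3 vertices and 3 edges, delete both glued faces → V=29, E=67, F=40.
Attach a square antiprism (V=8, E=16, F=10) along a 3-gon: merge 3 vertices and 3 edges, delete both glued faces → V=34, E=80, F=48.
Check: V − E + F = 34 − 80 + 48 = 2.

80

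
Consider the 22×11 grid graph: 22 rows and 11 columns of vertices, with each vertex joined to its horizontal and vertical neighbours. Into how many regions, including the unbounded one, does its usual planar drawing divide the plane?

211

The grid has V = 22·11 = 242 vertices and E = 22·10 + 11·21 = 451 edges.
F = 2 − V + E = 2 − 242 + 451 = 211.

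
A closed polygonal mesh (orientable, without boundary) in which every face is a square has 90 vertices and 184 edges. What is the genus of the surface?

Every face is a square and each edge borders two faces, so 4F = 2·184, giving F = 92.
χ = V − E + F = 90 − 184 + 92 = -2.
For a closed orientable surface χ = 2 − 2g, so g = (2 − (-2))/2 = 2.

2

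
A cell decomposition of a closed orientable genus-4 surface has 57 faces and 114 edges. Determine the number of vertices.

51

For a closed orientable surface of genus 4, χ = 2 − 2·4 = -6.
V = -6 + E − F = -6 + 114 − 57 = 51.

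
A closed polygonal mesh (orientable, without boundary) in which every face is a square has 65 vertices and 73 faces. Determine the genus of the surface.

Every face is a square, so 2E = 4·73 = 292, giving E = 146.
χ = V − E + F = 65 − 146 + 73 = -8.
For a closed orientable surface χ = 2 − 2g, so g = (2 − (-8))/2 = 5.

5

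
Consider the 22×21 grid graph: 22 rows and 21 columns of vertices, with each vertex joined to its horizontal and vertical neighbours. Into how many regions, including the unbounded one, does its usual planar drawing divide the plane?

The grid has V = 22·21 = 462 vertices and E = 22·20 + 21·21 = 881 edges.
F = 2 − V + E = 2 − 462 + 881 = 421.

421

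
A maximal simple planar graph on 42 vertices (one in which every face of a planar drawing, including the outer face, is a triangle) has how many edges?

In a plane triangulation 3F = 2E and V − E + F = 2, so E = 3V − 6 = 3·42 − 6 = 120.

120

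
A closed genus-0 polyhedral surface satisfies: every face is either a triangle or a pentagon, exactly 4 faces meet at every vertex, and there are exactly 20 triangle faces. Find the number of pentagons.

Let x be the number of pentagons; then F = 20 + x.
Edge–face incidences: 2E = 3·20 + 5·x = 60 + 5x.
Every vertex has degree 4, so 4V = 2E.
Euler: V − E + F = 2 ⇒ (2E)/4 − E + (20 + x) = 2.
Multiply by 8: 2·(2E) − 4·(2E) + 8·(20 + x) = 16, i.e. 160 + 8x − 2·(60 + 5x) = 16.
Collecting terms: −2x + 40 = 16, so −2x = −24, so x = 12.
Then 2E = 60 + 5·12 = 120, so E = 60, V = 2E/4 = 30, F = 20 + 12 = 32.

12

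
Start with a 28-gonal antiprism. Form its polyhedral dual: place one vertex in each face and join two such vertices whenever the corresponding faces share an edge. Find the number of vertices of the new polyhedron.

58

The base solid has V = 56, E = 112, F = 58.
The dual swaps V and F and preserves E: V′ = F = 58, E′ = E = 112, F′ = V = 56.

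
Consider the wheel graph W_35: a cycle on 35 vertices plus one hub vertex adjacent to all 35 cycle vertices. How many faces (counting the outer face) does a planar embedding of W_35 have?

W_35 has V = 35 + 1 = 36 vertices and E = 2·35 = 70 edges.
By Euler's formula F = 2 − V + E = 2 − 36 + 70 = 36.

36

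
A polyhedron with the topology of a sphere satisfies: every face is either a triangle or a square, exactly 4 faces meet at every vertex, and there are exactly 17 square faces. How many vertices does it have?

Let x be the number of triangles; then F = 17 + x.
Edge–face incidences: 2E = 4·17 + 3·x = 68 + 3x.
Every vertex has degree 4, so 4V = 2E.
Euler: V − E + F = 2 ⇒ (2E)/4 − E + (17 + x) = 2.
Multiply by 8: 2·(2E) − 4·(2E) + 8·(17 + x) = 16, i.e. 136 + 8x − 2·(68 + 3x) = 16.
Collecting terms: 2x = 16, so x = 8.
Then 2E = 68 + 3·8 = 92, so E = 46, V = 2E/4 = 23, F = 17 + 8 = 25.

23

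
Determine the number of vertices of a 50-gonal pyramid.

51

A pyramid on an n-gon base has one n-gon and n triangles: V = 50 + 1 = 51, E = 2·50 = 100, F = 50 + 1 = 51.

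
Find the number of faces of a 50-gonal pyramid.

51

A pyramid on an n-gon base has one n-gon and n triangles: V = 50 + 1 = 51, E = 2·50 = 100, F = 50 + 1 = 51.
Check: V − E + F = 51 − 100 + 51 = 2.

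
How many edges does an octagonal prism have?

A prism on an n-gon has two n-gon bases and n rectangular sides: V = 2·8 = 16, E = 3·8 = 24, F = 8 + 2 = 10.

24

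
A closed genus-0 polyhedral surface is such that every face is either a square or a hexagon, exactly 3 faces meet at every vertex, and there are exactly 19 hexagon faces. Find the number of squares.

6

Let x be the number of squares; then F = 19 + x.
Edge–face incidences: 2E = 6·19 + 4·x = 114 + 4x.
Every vertex has degree 3, so 3V = 2E.
Euler: V − E + F = 2 ⇒ (2E)/3 − E + (19 + x) = 2.
Multiply by 6: 2·(2E) − 3·(2E) + 6·(19 + x) = 12, i.e. 114 + 6x − (114 + 4x) = 12.
Collecting terms: 2x = 12, so x = 6.
Then 2E = 114 + 4·6 = 138, so E = 69, V = 2E/3 = 46, F = 19 + 6 = 25.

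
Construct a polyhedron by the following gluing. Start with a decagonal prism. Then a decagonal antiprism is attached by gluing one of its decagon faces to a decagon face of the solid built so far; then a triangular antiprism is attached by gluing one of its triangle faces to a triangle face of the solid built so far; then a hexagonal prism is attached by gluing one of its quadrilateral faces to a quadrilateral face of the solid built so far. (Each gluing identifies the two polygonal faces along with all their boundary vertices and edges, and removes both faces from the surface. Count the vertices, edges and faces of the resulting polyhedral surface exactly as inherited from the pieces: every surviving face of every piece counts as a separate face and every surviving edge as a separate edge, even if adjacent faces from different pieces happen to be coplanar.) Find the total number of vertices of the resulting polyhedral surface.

41

A decagonal prism: V=20, E=30, F=12.
Attach a decagonal antiprism (V=20, E=40, F=22) along a 10-gon: merge 10 vertices and 10 edges, delete both glued faces → V=30, E=60, F=32.
Attach a triangular antiprism (V=6, E=12, F=8) along a 3-gon: merge 3 vertices and 3 edges, delete both glued faces → V=33, E=69, F=38.
Attach a hexagonal prism (V=12, E=18, F=8) along a 4-gon: merge 4 vertices and 4 edges, delete both glued faces → V=41, E=83, F=44.
Check: V − E + F = 41 − 83 + 44 = 2.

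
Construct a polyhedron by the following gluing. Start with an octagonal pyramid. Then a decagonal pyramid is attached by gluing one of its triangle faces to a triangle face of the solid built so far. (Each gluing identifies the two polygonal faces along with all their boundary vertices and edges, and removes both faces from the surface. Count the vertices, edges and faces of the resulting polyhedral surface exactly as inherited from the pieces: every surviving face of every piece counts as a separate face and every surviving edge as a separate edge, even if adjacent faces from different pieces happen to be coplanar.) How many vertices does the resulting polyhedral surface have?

An octagonal pyramid: V=9, E=16, F=9.
Attach a decagonal pyramid (V=11, E=20, F=11) along a 3-gon: merge 3 vertices and 3 edges, delete both glued faces → V=17, E=33, F=18.
Check: V − E + F = 17 − 33 + 18 = 2.

17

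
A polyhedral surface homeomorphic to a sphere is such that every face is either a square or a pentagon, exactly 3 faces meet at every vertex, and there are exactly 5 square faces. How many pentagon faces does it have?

Let x be the number of pentagons; then F = 5 + x.
Edge–face incidences: 2E = 4·5 + 5·x = 20 + 5x.
Every vertex has degree 3, so 3V = 2E.
Euler: V − E + F = 2 ⇒ (2E)/3 − E + (5 + x) = 2.
Multiply by 6: 2·(2E) − 3·(2E) + 6·(5 + x) = 12, i.e. 30 + 6x − (20 + 5x) = 12.
Collecting terms: x + 10 = 12, so x = 2.
Then 2E = 20 + 5·2 = 30, so E = 15, V = 2E/3 = 10, F = 5 + 2 = 7.

2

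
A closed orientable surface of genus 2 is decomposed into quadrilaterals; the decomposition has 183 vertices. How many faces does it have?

χ = 2 − 2·2 = -2, and every face is a square so 4F = 2E.
V − E + F = -2 with E = 4F/2 gives 183 − (4/2 − 1)·F = -2, so F = 185 and E = 370.

185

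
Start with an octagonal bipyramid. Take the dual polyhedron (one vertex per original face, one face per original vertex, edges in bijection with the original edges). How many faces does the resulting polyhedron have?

10

The base solid has V = 10, E = 24, F = 16.
The dual swaps V and F and preserves E: V′ = F = 16, E′ = E = 24, F′ = V = 10.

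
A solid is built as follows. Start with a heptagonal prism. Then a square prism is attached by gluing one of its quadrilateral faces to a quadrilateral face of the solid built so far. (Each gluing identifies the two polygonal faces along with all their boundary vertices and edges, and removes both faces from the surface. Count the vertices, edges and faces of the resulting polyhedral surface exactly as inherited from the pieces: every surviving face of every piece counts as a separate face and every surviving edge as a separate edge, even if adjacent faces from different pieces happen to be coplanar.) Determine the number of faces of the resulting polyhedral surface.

A heptagonal prism: V=14, E=21, F=9.
Attach a square prism (V=8, E=12, F=6) along a 4-gon: merge 4 vertices and 4 edges, delete both glued faces → V=18, E=29, F=13.
Check: V − E + F = 18 − 29 + 13 = 2.

13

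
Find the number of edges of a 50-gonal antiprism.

An antiprism on an n-gon has two n-gon caps and 2n triangles: V = 2·50 = 100, E = 4·50 = 200, F = 2·50 + 2 = 102.

200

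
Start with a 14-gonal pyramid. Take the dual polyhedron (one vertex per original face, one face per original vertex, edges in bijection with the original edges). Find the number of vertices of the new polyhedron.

15

The base solid has V = 15, E = 28, F = 15.
The dual swaps V and F and preserves E: V′ = F = 15, E′ = E = 28, F′ = V = 15.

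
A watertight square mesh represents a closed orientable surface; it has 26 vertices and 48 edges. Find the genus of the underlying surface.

Every face is a square and each edge borders two faces, so 4F = 2·48, giving F = 24.
χ = V − E + F = 26 − 48 + 24 = 2.
For a closed orientable surface χ = 2 − 2g, so g = (2 − (2))/2 = 0.

0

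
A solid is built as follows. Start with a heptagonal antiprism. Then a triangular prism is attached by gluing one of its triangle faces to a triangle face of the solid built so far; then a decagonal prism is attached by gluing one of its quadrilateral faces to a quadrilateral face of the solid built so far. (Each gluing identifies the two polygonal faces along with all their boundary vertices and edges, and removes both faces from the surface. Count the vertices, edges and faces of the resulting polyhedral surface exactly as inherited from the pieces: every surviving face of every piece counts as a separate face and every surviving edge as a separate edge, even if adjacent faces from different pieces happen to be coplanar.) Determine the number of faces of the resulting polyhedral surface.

A heptagonal antiprism: V=14, E=28, F=16.
Attach a triangular prism (V=6, E=9, F=5) along a 3-gon: merge 3 vertices and 3 edges, delete both glued faces → V=17, E=34, F=19.
Attach a decagonal prism (V=20, E=30, F=12) along a 4-gon: merge 4 vertices and 4 edges, delete both glued faces → V=33, E=60, F=29.
Check: V − E + F = 33 − 60 + 29 = 2.

29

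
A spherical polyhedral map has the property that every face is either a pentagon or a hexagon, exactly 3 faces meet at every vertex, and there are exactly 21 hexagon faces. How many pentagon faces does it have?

12

Let x be the number of pentagons; then F = 21 + x.
Edge–face incidences: 2E = 6·21 + 5·x = 126 + 5x.
Every vertex has degree 3, so 3V = 2E.
Euler: V − E + F = 2 ⇒ (2E)/3 − E + (21 + x) = 2.
Multiply by 6: 2·(2E) − 3·(2E) + 6·(21 + x) = 12, i.e. 126 + 6x − (126 + 5x) = 12.
Collecting terms: x = 12.
Then 2E = 126 + 5·12 = 186, so E = 93, V = 2E/3 = 62, F = 21 + 12 = 33.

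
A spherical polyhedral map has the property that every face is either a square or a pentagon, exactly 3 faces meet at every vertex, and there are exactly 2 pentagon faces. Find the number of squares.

5

Let x be the number of squares; then F = 2 + x.
Edge–face incidences: 2E = 5·2 + 4·x = 10 + 4x.
Every vertex has degree 3, so 3V = 2E.
Euler: V − E + F = 2 ⇒ (2E)/3 − E + (2 + x) = 2.
Multiply by 6: 2·(2E) − 3·(2E) + 6·(2 + x) = 12, i.e. 12 + 6x − (10 + 4x) = 12.
Collecting terms: 2x + 2 = 12, so 2x = 10, so x = 5.
Then 2E = 10 + 4·5 = 30, so E = 15, V = 2E/3 = 10, F = 2 + 5 = 7.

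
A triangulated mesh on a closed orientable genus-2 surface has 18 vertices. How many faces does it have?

40

χ = 2 − 2·2 = -2, and every face is a triangle so 3F = 2E.
V − E + F = -2 with E = 3F/2 gives 18 − (3/2 − 1)·F = -2, so F = 40 and E = 60.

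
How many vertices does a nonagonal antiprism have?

18

An antiprism on an n-gon has two n-gon caps and 2n triangles: V = 2·9 = 18, E = 4·9 = 36, F = 2·9 + 2 = 20.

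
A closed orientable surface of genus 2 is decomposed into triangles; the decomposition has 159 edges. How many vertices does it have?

51

χ = 2 − 2·2 = -2, and every face is a triangle so 3F = 2E.
F = 2E/3 = 106. Then V = -2 + E − F = -2 + 159 − 106 = 51.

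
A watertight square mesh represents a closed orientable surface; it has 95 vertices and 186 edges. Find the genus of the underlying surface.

0

Every face is a square and each edge borders two faces, so 4F = 2·186, giving F = 93.
χ = V − E + F = 95 − 186 + 93 = 2.
For a closed orientable surface χ = 2 − 2g, so g = (2 − (2))/2 = 0.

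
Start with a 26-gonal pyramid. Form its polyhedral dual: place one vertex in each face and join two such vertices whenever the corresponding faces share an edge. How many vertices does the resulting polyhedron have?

The base solid has V = 27, E = 52, F = 27.
The dual swaps V and F and preserves E: V′ = F = 27, E′ = E = 52, F′ = V = 27.

27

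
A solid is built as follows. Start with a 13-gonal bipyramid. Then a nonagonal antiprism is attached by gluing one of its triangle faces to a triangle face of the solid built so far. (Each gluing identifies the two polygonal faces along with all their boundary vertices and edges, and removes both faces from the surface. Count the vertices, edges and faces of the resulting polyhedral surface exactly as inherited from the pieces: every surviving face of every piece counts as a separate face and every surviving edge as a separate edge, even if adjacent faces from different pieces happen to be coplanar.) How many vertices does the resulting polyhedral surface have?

A 13-gonal bipyramid: V=15, E=39, F=26.
Attach a nonagonal antiprism (V=18, E=36, F=20) along a 3-gon: merge 3 vertices and 3 edges, delete both glued faces → V=30, E=72, F=44.
Check: V − E + F = 30 − 72 + 44 = 2.

30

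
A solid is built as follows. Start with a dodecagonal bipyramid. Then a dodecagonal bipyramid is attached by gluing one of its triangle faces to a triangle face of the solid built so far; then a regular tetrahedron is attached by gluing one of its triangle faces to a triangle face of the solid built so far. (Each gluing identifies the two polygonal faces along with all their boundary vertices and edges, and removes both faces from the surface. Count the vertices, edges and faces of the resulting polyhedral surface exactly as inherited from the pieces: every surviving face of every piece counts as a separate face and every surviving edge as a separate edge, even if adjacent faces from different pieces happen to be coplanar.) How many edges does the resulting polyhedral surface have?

A dodecagonal bipyramid: V=14, E=36, F=24.
Attach a dodecagonal bipyramid (V=14, E=36, F=24) along a 3-gon: merge 3 vertices and 3 edges, delete both glued faces → V=25, E=69, F=46.
Attach a regular tetrahedron (V=4, E=6, F=4) along a 3-gon: merge 3 vertices and 3 edges, delete both glued faces → V=26, E=72, F=48.
Check: V − E + F = 26 − 72 + 48 = 2.

72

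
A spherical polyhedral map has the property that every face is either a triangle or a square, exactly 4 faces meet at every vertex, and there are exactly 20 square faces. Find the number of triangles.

Let x be the number of triangles; then F = 20 + x.
Edge–face incidences: 2E = 4·20 + 3·x = 80 + 3x.
Every vertex has degree 4, so 4V = 2E.
Euler: V − E + F = 2 ⇒ (2E)/4 − E + (20 + x) = 2.
Multiply by 8: 2·(2E) − 4·(2E) + 8·(20 + x) = 16, i.e. 160 + 8x − 2·(80 + 3x) = 16.
Collecting terms: 2x = 16, so x = 8.
Then 2E = 80 + 3·8 = 104, so E = 52, V = 2E/4 = 26, F = 20 + 8 = 28.

8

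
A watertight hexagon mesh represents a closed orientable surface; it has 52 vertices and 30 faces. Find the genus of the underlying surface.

Every face is a hexagon, so 2E = 6·30 = 180, giving E = 90.
χ = V − E + F = 52 − 90 + 30 = -8.
For a closed orientable surface χ = 2 − 2g, so g = (2 − (-8))/2 = 5.

5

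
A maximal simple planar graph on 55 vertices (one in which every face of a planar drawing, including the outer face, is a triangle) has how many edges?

159

In a plane triangulation 3F = 2E and V − E + F = 2, so E = 3V − 6 = 3·55 − 6 = 159.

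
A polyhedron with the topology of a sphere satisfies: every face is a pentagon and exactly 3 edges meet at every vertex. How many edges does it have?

Each face has 5 edges and each edge borders two faces, so 2E = 5F.
Each vertex has degree 3, so 3V = 2E and hence V = 5F/3.
Euler: V − E + F = 2 ⇒ (5F/3) − (5F/2) + F = 2.
Multiply by 6: (10 − 15 + 6)F = 12, i.e. 1F = 12.
So F = 12, E = 5·12/2 = 30, V = 5·12/3 = 20.

30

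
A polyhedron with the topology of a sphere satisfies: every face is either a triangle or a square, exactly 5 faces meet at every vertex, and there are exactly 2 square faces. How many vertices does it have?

16

Let x be the number of triangles; then F = 2 + x.
Edge–face incidences: 2E = 4·2 + 3·x = 8 + 3x.
Every vertex has degree 5, so 5V = 2E.
Euler: V − E + F = 2 ⇒ (2E)/5 − E + (2 + x) = 2.
Multiply by 10: 2·(2E) − 5·(2E) + 10·(2 + x) = 20, i.e. 20 + 10x − 3·(8 + 3x) = 20.
Collecting terms: x − 4 = 20, so x = 24.
Then 2E = 8 + 3·24 = 80, so E = 40, V = 2E/5 = 16, F = 2 + 24 = 26.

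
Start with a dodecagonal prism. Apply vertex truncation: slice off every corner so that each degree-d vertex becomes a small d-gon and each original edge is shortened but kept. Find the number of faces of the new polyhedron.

The base solid has V = 24, E = 36, F = 14.
Truncation replaces each original edge-end by a new vertex, so V′ = 2E = 72.
Each original edge survives, and each old vertex of degree d contributes d new edges; summing degrees gives Σd = 2E, so E′ = E + 2E = 3E = 108.
Each original face survives and each original vertex becomes one new face: F′ = F + V = 38.

38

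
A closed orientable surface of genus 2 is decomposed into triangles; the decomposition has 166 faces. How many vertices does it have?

81

χ = 2 − 2·2 = -2, and every face is a triangle so 3F = 2E.
E = 3·166/2 = 249. Then V = -2 + E − F = -2 + 249 − 166 = 81.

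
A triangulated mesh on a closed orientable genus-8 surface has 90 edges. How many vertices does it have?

16

χ = 2 − 2·8 = -14, and every face is a triangle so 3F = 2E.
F = 2E/3 = 60. Then V = -14 + E − F = -14 + 90 − 60 = 16.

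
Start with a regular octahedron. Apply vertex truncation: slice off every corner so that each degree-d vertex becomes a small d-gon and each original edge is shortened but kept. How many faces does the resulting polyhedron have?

14

The base solid has V = 6, E = 12, F = 8.
Truncation replaces each original edge-end by a new vertex, so V′ = 2E = 24.
Each original edge survives, and each old vertex of degree d contributes d new edges; summing degrees gives Σd = 2E, so E′ = E + 2E = 3E = 36.
Each original face survives and each original vertex becomes one new face: F′ = F + V = 14.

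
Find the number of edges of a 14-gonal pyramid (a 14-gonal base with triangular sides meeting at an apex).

A pyramid on an n-gon base has one n-gon and n triangles: V = 14 + 1 = 15, E = 2·14 = 28, F = 14 + 1 = 15.
Check: V − E + F = 15 − 28 + 15 = 2.

28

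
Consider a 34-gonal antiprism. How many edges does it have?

136

An antiprism on an n-gon has two n-gon caps and 2n triangles: V = 2·34 = 68, E = 4·34 = 136, F = 2·34 + 2 = 70.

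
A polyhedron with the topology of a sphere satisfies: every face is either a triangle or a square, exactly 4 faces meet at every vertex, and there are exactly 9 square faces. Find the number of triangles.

Let x be the number of triangles; then F = 9 + x.
Edge–face incidences: 2E = 4·9 + 3·x = 36 + 3x.
Every vertex has degree 4, so 4V = 2E.
Euler: V − E + F = 2 ⇒ (2E)/4 − E + (9 + x) = 2.
Multiply by 8: 2·(2E) − 4·(2E) + 8·(9 + x) = 16, i.e. 72 + 8x − 2·(36 + 3x) = 16.
Collecting terms: 2x = 16, so x = 8.
Then 2E = 36 + 3·8 = 60, so E = 30, V = 2E/4 = 15, F = 9 + 8 = 17.

8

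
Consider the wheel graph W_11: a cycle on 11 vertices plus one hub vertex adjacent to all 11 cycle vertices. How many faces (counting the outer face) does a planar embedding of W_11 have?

12

W_11 has V = 11 + 1 = 12 vertices and E = 2·11 = 22 edges.
By Euler's formula F = 2 − V + E = 2 − 12 + 22 = 12.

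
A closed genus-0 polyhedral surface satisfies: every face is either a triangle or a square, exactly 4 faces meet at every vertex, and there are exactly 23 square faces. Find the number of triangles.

Let x be the number of triangles; then F = 23 + x.
Edge–face incidences: 2E = 4·23 + 3·x = 92 + 3x.
Every vertex has degree 4, so 4V = 2E.
Euler: V − E + F = 2 ⇒ (2E)/4 − E + (23 + x) = 2.
Multiply by 8: 2·(2E) − 4·(2E) + 8·(23 + x) = 16, i.e. 184 + 8x − 2·(92 + 3x) = 16.
Collecting terms: 2x = 16, so x = 8.
Then 2E = 92 + 3·8 = 116, so E = 58, V = 2E/4 = 29, F = 23 + 8 = 31.

8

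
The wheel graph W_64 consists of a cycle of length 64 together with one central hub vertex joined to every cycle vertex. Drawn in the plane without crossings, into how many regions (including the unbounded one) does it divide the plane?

65

W_64 has V = 64 + 1 = 65 vertices and E = 2·64 = 128 edges.
By Euler's formula F = 2 − V + E = 2 − 65 + 128 = 65.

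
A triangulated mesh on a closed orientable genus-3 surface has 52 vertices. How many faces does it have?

112

χ = 2 − 2·3 = -4, and every face is a triangle so 3F = 2E.
V − E + F = -4 with E = 3F/2 gives 52 − (3/2 − 1)·F = -4, so F = 112 and E = 168.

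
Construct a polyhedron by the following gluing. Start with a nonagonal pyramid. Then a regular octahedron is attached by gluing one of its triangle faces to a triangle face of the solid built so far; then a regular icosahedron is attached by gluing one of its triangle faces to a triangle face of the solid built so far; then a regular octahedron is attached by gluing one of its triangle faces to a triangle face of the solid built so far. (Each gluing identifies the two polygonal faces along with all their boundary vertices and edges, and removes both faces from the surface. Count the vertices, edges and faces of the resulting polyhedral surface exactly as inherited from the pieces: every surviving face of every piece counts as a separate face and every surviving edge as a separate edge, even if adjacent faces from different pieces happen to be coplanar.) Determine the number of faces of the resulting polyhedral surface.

40

A nonagonal pyramid: V=10, E=18, F=10.
Attach a regular octahedron (V=6, E=12, F=8) along a 3-gon: merge 3 vertices and 3 edges, delete both glued faces → V=13, E=27, F=16.
Attach a regular icosahedron (V=12, E=30, F=20) along a 3-gon: merge 3 vertices and 3 edges, delete both glued faces → V=22, E=54, F=34.
Attach a regular octahedron (V=6, E=12, F=8) along a 3-gon: merge 3 vertices and 3 edges, delete both glued faces → V=25, E=63, F=40.
Check: V − E + F = 25 − 63 + 40 = 2.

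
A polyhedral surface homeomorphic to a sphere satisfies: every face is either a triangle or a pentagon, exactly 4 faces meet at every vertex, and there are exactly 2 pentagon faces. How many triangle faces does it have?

Let x be the number of triangles; then F = 2 + x.
Edge–face incidences: 2E = 5·2 + 3·x = 10 + 3x.
Every vertex has degree 4, so 4V = 2E.
Euler: V − E + F = 2 ⇒ (2E)/4 − E + (2 + x) = 2.
Multiply by 8: 2·(2E) − 4·(2E) + 8·(2 + x) = 16, i.e. 16 + 8x − 2·(10 + 3x) = 16.
Collecting terms: 2x − 4 = 16, so 2x = 20, so x = 10.
Then 2E = 10 + 3·10 = 40, so E = 20, V = 2E/4 = 10, F = 2 + 10 = 12.

10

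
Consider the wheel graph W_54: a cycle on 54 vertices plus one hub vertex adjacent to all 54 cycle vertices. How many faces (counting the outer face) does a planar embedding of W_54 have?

55

W_54 has V = 54 + 1 = 55 vertices and E = 2·54 = 108 edges.
By Euler's formula F = 2 − V + E = 2 − 55 + 108 = 55.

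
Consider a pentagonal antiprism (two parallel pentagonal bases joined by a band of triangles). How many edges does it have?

20

An antiprism on an n-gon has two n-gon caps and 2n triangles: V = 2·5 = 10, E = 4·5 = 20, F = 2·5 + 2 = 12.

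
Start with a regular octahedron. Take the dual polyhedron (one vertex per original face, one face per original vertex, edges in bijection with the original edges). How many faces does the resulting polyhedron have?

The base solid has V = 6, E = 12, F = 8.
The dual swaps V and F and preserves E: V′ = F = 8, E′ = E = 12, F′ = V = 6.

6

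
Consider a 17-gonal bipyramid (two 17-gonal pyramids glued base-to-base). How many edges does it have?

51

A bipyramid over an n-gon has 2n triangular faces and n + 2 vertices: V = 17 + 2 = 19, E = 3·17 = 51, F = 2·17 = 34.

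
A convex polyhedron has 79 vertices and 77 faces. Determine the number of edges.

154

Here V − E + F = 2.
E = V + F − (2) = 79 + 77 − (2) = 154.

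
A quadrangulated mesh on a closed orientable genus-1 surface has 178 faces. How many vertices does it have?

χ = 2 − 2·1 = 0, and every face is a square so 4F = 2E.
E = 4·178/2 = 356. Then V = 0 + E − F = 0 + 356 − 178 = 178.

178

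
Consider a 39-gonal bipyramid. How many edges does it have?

A bipyramid over an n-gon has 2n triangular faces and n + 2 vertices: V = 39 + 2 = 41, E = 3·39 = 117, F = 2·39 = 78.
Check: V − E + F = 41 − 117 + 78 = 2.

117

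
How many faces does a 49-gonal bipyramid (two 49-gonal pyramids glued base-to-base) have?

A bipyramid over an n-gon has 2n triangular faces and n + 2 vertices: V = 49 + 2 = 51, E = 3·49 = 147, F = 2·49 = 98.

98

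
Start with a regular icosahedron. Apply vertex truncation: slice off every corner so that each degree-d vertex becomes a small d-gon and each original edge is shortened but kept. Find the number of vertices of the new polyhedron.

The base solid has V = 12, E = 30, F = 20.
Truncation replaces each original edge-end by a new vertex, so V′ = 2E = 60.
Each original edge survives, and each old vertex of degree d contributes d new edges; summing degrees gives Σd = 2E, so E′ = E + 2E = 3E = 90.
Each original face survives and each original vertex becomes one new face: F′ = F + V = 32.

60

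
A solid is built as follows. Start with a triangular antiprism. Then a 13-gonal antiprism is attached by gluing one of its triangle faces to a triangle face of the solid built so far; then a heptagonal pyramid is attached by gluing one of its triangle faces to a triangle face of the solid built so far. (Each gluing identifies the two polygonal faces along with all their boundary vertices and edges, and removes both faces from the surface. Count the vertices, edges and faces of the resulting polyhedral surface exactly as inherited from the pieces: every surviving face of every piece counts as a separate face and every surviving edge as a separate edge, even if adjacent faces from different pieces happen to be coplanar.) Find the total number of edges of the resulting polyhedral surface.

A triangular antiprism: V=6, E=12, F=8.
Attach a 13-gonal antiprism (V=26, E=52, F=28) along a 3-gon: merge 3 vertices and 3 edges, delete both glued faces → V=29, E=61, F=34.
Attach a heptagonal pyramid (V=8, E=14, F=8) along a 3-gon: merge 3 vertices and 3 edges, delete both glued faces → V=34, E=72, F=40.
Check: V − E + F = 34 − 72 + 40 = 2.

72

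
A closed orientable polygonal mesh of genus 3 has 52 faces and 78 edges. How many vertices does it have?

22

For a closed orientable surface of genus 3, χ = 2 − 2·3 = -4.
V = -4 + E − F = -4 + 78 − 52 = 22.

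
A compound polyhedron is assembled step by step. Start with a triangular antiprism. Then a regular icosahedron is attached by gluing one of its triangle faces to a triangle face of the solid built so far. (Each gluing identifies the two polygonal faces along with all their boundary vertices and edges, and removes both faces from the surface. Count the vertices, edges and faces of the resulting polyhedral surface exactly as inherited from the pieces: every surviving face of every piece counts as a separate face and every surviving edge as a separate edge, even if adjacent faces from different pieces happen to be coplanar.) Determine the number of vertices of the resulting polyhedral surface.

15

A triangular antiprism: V=6, E=12, F=8.
Attach a regular icosahedron (V=12, E=30, F=20) along a 3-gon: merge 3 vertices and 3 edges, delete both glued faces → V=15, E=39, F=26.
Check: V − E + F = 15 − 39 + 26 = 2.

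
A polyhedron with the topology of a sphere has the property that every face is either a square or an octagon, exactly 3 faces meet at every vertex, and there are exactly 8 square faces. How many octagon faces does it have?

2

Let x be the number of octagons; then F = 8 + x.
Edge–face incidences: 2E = 4·8 + 8·x = 32 + 8x.
Every vertex has degree 3, so 3V = 2E.
Euler: V − E + F = 2 ⇒ (2E)/3 − E + (8 + x) = 2.
Multiply by 6: 2·(2E) − 3·(2E) + 6·(8 + x) = 12, i.e. 48 + 6x − (32 + 8x) = 12.
Collecting terms: −2x + 16 = 12, so −2x = −4, so x = 2.
Then 2E = 32 + 8·2 = 48, so E = 24, V = 2E/3 = 16, F = 8 + 2 = 10.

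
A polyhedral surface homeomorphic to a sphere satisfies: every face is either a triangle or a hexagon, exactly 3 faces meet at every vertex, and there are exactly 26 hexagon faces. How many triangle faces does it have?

4

Let x be the number of triangles; then F = 26 + x.
Edge–face incidences: 2E = 6·26 + 3·x = 156 + 3x.
Every vertex has degree 3, so 3V = 2E.
Euler: V − E + F = 2 ⇒ (2E)/3 − E + (26 + x) = 2.
Multiply by 6: 2·(2E) − 3·(2E) + 6·(26 + x) = 12, i.e. 156 + 6x − (156 + 3x) = 12.
Collecting terms: 3x = 12, so x = 4.
Then 2E = 156 + 3·4 = 168, so E = 84, V = 2E/3 = 56, F = 26 + 4 = 30.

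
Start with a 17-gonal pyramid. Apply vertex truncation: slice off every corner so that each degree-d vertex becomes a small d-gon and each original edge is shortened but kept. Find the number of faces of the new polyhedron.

The base solid has V = 18, E = 34, F = 18.
Truncation replaces each original edge-end by a new vertex, so V′ = 2E = 68.
Each original edge survives, and each old vertex of degree d contributes d new edges; summing degrees gives Σd = 2E, so E′ = E + 2E = 3E = 102.
Each original face survives and each original vertex becomes one new face: F′ = F + V = 36.

36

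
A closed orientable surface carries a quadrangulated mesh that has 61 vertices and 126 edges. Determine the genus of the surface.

Every face is a square and each edge borders two faces, so 4F = 2·126, giving F = 63.
χ = V − E + F = 61 − 126 + 63 = -2.
For a closed orientable surface χ = 2 − 2g, so g = (2 − (-2))/2 = 2.

2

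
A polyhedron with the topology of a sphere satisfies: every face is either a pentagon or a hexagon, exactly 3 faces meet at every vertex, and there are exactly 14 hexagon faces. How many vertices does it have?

48

Let x be the number of pentagons; then F = 14 + x.
Edge–face incidences: 2E = 6·14 + 5·x = 84 + 5x.
Every vertex has degree 3, so 3V = 2E.
Euler: V − E + F = 2 ⇒ (2E)/3 − E + (14 + x) = 2.
Multiply by 6: 2·(2E) − 3·(2E) + 6·(14 + x) = 12, i.e. 84 + 6x − (84 + 5x) = 12.
Collecting terms: x = 12.
Then 2E = 84 + 5·12 = 144, so E = 72, V = 2E/3 = 48, F = 14 + 12 = 26.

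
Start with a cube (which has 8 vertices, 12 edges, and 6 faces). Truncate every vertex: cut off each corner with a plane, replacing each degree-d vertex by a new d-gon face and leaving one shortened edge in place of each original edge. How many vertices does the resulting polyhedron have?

24

Truncation replaces each original edge-end by a new vertex, so V′ = 2E = 24.
Each original edge survives, and each old vertex of degree d contributes d new edges; summing degrees gives Σd = 2E, so E′ = E + 2E = 3E = 36.
Each original face survives and each original vertex becomes one new face: F′ = F + V = 14.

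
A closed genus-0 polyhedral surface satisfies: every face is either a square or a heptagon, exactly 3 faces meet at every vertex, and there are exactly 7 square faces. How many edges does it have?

21

Let x be the number of heptagons; then F = 7 + x.
Edge–face incidences: 2E = 4·7 + 7·x = 28 + 7x.
Every vertex has degree 3, so 3V = 2E.
Euler: V − E + F = 2 ⇒ (2E)/3 − E + (7 + x) = 2.
Multiply by 6: 2·(2E) − 3·(2E) + 6·(7 + x) = 12, i.e. 42 + 6x − (28 + 7x) = 12.
Collecting terms: −x + 14 = 12, so −x = −2, so x = 2.
Then 2E = 28 + 7·2 = 42, so E = 21, V = 2E/3 = 14, F = 7 + 2 = 9.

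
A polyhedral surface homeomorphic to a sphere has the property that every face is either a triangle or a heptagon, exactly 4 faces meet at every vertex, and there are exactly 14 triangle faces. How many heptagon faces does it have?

2

Let x be the number of heptagons; then F = 14 + x.
Edge–face incidences: 2E = 3·14 + 7·x = 42 + 7x.
Every vertex has degree 4, so 4V = 2E.
Euler: V − E + F = 2 ⇒ (2E)/4 − E + (14 + x) = 2.
Multiply by 8: 2·(2E) − 4·(2E) + 8·(14 + x) = 16, i.e. 112 + 8x − 2·(42 + 7x) = 16.
Collecting terms: −6x + 28 = 16, so −6x = −12, so x = 2.
Then 2E = 42 + 7·2 = 56, so E = 28, V = 2E/4 = 14, F = 14 + 2 = 16.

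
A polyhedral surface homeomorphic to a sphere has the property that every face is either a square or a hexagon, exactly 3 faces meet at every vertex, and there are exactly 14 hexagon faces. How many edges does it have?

Let x be the number of squares; then F = 14 + x.
Edge–face incidences: 2E = 6·14 + 4·x = 84 + 4x.
Every vertex has degree 3, so 3V = 2E.
Euler: V − E + F = 2 ⇒ (2E)/3 − E + (14 + x) = 2.
Multiply by 6: 2·(2E) − 3·(2E) + 6·(14 + x) = 12, i.e. 84 + 6x − (84 + 4x) = 12.
Collecting terms: 2x = 12, so x = 6.
Then 2E = 84 + 4·6 = 108, so E = 54, V = 2E/3 = 36, F = 14 + 6 = 20.

54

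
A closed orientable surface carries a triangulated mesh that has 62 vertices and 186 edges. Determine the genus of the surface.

Every face is a triangle and each edge borders two faces, so 3F = 2·186, giving F = 124.
χ = V − E + F = 62 − 186 + 124 = 0.
For a closed orientable surface χ = 2 − 2g, so g = (2 − (0))/2 = 1.

1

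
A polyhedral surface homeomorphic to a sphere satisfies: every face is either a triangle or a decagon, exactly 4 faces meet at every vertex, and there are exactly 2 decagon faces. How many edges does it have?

40

Let x be the number of triangles; then F = 2 + x.
Edge–face incidences: 2E = 10·2 + 3·x = 20 + 3x.
Every vertex has degree 4, so 4V = 2E.
Euler: V − E + F = 2 ⇒ (2E)/4 − E + (2 + x) = 2.
Multiply by 8: 2·(2E) − 4·(2E) + 8·(2 + x) = 16, i.e. 16 + 8x − 2·(20 + 3x) = 16.
Collecting terms: 2x − 24 = 16, so 2x = 40, so x = 20.
Then 2E = 20 + 3·20 = 80, so E = 40, V = 2E/4 = 20, F = 2 + 20 = 22.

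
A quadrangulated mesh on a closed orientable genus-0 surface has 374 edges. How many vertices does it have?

χ = 2 − 2·0 = 2, and every face is a square so 4F = 2E.
F = 2E/4 = 187. Then V = 2 + E − F = 2 + 374 − 187 = 189.

189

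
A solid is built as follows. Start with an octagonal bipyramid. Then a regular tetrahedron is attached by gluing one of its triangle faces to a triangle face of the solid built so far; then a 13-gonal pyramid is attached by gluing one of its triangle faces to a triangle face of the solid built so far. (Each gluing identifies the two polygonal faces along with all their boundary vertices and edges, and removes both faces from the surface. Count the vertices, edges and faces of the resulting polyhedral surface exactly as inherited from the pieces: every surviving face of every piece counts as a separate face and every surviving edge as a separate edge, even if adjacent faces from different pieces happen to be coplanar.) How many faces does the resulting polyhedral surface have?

30

An octagonal bipyramid: V=10, E=24, F=16.
Attach a regular tetrahedron (V=4, E=6, F=4) along a 3-gon: merge 3 vertices and 3 edges, delete both glued faces → V=11, E=27, F=18.
Attach a 13-gonal pyramid (V=14, E=26, F=14) along a 3-gon: merge 3 vertices and 3 edges, delete both glued faces → V=22, E=50, F=30.
Check: V − E + F = 22 − 50 + 30 = 2.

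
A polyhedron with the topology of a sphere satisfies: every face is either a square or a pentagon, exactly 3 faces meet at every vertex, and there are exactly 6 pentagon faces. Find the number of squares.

Let x be the number of squares; then F = 6 + x.
Edge–face incidences: 2E = 5·6 + 4·x = 30 + 4x.
Every vertex has degree 3, so 3V = 2E.
Euler: V − E + F = 2 ⇒ (2E)/3 − E + (6 + x) = 2.
Multiply by 6: 2·(2E) − 3·(2E) + 6·(6 + x) = 12, i.e. 36 + 6x − (30 + 4x) = 12.
Collecting terms: 2x + 6 = 12, so 2x = 6, so x = 3.
Then 2E = 30 + 4·3 = 42, so E = 21, V = 2E/3 = 14, F = 6 + 3 = 9.

3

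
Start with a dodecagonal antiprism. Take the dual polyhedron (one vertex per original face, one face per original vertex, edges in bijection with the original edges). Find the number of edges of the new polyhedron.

The base solid has V = 24, E = 48, F = 26.
The dual swaps V and F and preserves E: V′ = F = 26, E′ = E = 48, F′ = V = 24.

48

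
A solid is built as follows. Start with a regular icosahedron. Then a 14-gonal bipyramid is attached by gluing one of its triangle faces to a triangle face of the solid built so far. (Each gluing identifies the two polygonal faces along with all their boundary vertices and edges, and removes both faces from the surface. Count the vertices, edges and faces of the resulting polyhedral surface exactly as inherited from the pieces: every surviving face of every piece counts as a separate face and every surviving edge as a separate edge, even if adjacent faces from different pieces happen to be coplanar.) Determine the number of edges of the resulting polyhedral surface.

69

A regular icosahedron: V=12, E=30, F=20.
Attach a 14-gonal bipyramid (V=16, E=42, F=28) along a 3-gon: merge 3 vertices and 3 edges, delete both glued faces → V=25, E=69, F=46.
Check: V − E + F = 25 − 69 + 46 = 2.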